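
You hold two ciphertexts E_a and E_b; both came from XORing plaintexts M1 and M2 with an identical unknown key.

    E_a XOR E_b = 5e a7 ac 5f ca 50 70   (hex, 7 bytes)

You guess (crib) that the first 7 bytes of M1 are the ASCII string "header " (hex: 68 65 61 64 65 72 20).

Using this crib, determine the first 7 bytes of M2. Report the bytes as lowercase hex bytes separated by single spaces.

Since E_a ⊕ E_b = M1 ⊕ M2, XORing with the guessed M1 bytes yields the corresponding M2 bytes: M2 = (E_a ⊕ E_b) ⊕ M1.
 94 ⊕ 104 =  54
167 ⊕ 101 = 194
172 ⊕  97 = 205
 95 ⊕ 100 =  59
202 ⊕ 101 = 175
 80 ⊕ 114 =  34
112 ⊕  32 =  80

36 c2 cd 3b af 22 50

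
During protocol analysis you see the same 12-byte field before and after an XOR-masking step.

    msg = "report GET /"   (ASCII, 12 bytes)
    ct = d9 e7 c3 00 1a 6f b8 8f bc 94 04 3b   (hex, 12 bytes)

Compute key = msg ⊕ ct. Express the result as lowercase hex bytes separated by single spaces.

Since ct = msg ⊕ key, XORing both sides with msg gives key = msg ⊕ ct.
114 ^ 217 = 171
101 ^ 231 = 130
112 ^ 195 = 179
111 ^   0 = 111
114 ^  26 = 104
116 ^ 111 =  27
 32 ^ 184 = 152
 71 ^ 143 = 200
 69 ^ 188 = 249
 84 ^ 148 = 192
 32 ^   4 =  36
 47 ^  59 =  20

ab 82 b3 6f 68 1b 98 c8 f9 c0 24 14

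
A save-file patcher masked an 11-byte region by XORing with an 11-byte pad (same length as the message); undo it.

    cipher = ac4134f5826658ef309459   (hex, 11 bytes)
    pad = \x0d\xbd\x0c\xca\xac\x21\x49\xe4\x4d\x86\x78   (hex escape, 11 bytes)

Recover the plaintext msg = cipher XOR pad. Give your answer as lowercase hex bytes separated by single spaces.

XOR is its own inverse, so applying the key byte-wise gives the result directly.
ac ⊕ 0d = a1
41 ⊕ bd = fc
34 ⊕ 0c = 38
f5 ⊕ ca = 3f
82 ⊕ ac = 2e
66 ⊕ 21 = 47
58 ⊕ 49 = 11
ef ⊕ e4 = 0b
30 ⊕ 4d = 7d
94 ⊕ 86 = 12
59 ⊕ 78 = 21

a1 fc 38 3f 2e 47 11 0b 7d 12 21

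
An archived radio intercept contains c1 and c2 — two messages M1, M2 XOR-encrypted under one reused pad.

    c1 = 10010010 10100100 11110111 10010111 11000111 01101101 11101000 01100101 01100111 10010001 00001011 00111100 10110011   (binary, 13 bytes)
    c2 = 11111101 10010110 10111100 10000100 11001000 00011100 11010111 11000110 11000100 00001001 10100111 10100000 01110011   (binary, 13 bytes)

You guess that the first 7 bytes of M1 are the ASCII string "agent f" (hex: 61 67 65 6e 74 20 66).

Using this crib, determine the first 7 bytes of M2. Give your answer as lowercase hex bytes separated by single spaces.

0e 55 2e 7d 7b 51 59

First, c1 ⊕ c2 = (M1 ⊕ K) ⊕ (M2 ⊕ K) = M1 ⊕ M2, so the key drops out. Then M2 = (M1 ⊕ M2) ⊕ M1 over the first 7 bytes.
byte 0: (92 XOR fd) XOR 61 = 6f XOR 61 = 0e
byte 1: (a4 XOR 96) XOR 67 = 32 XOR 67 = 55
byte 2: (f7 XOR bc) XOR 65 = 4b XOR 65 = 2e
byte 3: (97 XOR 84) XOR 6e = 13 XOR 6e = 7d
byte 4: (c7 XOR c8) XOR 74 = 0f XOR 74 = 7b
byte 5: (6d XOR 1c) XOR 20 = 71 XOR 20 = 51
byte 6: (e8 XOR d7) XOR 66 = 3f XOR 66 = 59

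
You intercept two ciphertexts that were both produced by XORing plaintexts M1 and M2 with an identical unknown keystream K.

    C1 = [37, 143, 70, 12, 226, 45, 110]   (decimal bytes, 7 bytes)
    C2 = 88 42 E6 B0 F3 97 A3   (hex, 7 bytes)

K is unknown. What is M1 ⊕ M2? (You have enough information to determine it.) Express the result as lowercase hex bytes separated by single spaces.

ad cd a0 bc 11 ba cd

C1 ⊕ C2 = (M1 ⊕ K) ⊕ (M2 ⊕ K) = M1 ⊕ M2 — the shared key cancels under XOR.
 37 xor 136 = 173
143 xor  66 = 205
 70 xor 230 = 160
 12 xor 176 = 188
226 xor 243 =  17
 45 xor 151 = 186
110 xor 163 = 205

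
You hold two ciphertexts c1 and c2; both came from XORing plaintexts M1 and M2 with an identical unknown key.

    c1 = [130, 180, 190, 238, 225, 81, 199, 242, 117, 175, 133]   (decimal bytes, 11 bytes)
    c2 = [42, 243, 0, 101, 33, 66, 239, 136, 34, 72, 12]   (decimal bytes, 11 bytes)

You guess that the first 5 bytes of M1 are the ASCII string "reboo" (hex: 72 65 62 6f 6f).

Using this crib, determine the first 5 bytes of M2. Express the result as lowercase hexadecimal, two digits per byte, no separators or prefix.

da22dce4af

First, c1 ⊕ c2 = (M1 ⊕ K) ⊕ (M2 ⊕ K) = M1 ⊕ M2, so the key drops out. Then M2 = (M1 ⊕ M2) ⊕ M1 over the first 5 bytes.
byte 0: (82 xor 2a) xor 72 = a8 xor 72 = da
byte 1: (b4 xor f3) xor 65 = 47 xor 65 = 22
byte 2: (be xor 00) xor 62 = be xor 62 = dc
byte 3: (ee xor 65) xor 6f = 8b xor 6f = e4
byte 4: (e1 xor 21) xor 6f = c0 xor 6f = af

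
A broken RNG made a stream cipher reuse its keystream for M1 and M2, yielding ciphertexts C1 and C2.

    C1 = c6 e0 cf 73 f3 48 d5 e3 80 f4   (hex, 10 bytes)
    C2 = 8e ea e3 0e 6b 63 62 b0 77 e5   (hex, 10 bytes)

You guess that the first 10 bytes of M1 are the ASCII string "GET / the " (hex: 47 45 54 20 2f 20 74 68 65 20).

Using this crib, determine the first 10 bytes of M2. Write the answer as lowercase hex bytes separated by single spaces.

0f 4f 78 5d b7 0b c3 3b 92 31

First, C1 ⊕ C2 = (M1 ⊕ K) ⊕ (M2 ⊕ K) = M1 ⊕ M2, so the key drops out. Then M2 = (M1 ⊕ M2) ⊕ M1 over the first 10 bytes.
byte 0: (c6 xor 8e) xor 47 = 48 xor 47 = 0f
byte 1: (e0 xor ea) xor 45 = 0a xor 45 = 4f
byte 2: (cf xor e3) xor 54 = 2c xor 54 = 78
byte 3: (73 xor 0e) xor 20 = 7d xor 20 = 5d
byte 4: (f3 xor 6b) xor 2f = 98 xor 2f = b7
byte 5: (48 xor 63) xor 20 = 2b xor 20 = 0b
byte 6: (d5 xor 62) xor 74 = b7 xor 74 = c3
byte 7: (e3 xor b0) xor 68 = 53 xor 68 = 3b
byte 8: (80 xor 77) xor 65 = f7 xor 65 = 92
byte 9: (f4 xor e5) xor 20 = 11 xor 20 = 31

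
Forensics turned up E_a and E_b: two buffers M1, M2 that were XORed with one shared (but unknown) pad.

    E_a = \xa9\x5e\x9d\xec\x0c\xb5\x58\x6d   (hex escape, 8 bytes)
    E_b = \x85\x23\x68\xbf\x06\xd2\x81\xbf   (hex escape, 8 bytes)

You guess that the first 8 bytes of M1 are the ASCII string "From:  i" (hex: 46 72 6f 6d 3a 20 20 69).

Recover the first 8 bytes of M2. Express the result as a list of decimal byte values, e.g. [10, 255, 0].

First, E_a ⊕ E_b = (M1 ⊕ K) ⊕ (M2 ⊕ K) = M1 ⊕ M2, so the key drops out. Then M2 = (M1 ⊕ M2) ⊕ M1 over the first 8 bytes.
byte 0: (a9 XOR 85) XOR 46 = 2c XOR 46 = 6a
byte 1: (5e XOR 23) XOR 72 = 7d XOR 72 = 0f
byte 2: (9d XOR 68) XOR 6f = f5 XOR 6f = 9a
byte 3: (ec XOR bf) XOR 6d = 53 XOR 6d = 3e
byte 4: (0c XOR 06) XOR 3a = 0a XOR 3a = 30
byte 5: (b5 XOR d2) XOR 20 = 67 XOR 20 = 47
byte 6: (58 XOR 81) XOR 20 = d9 XOR 20 = f9
byte 7: (6d XOR bf) XOR 69 = d2 XOR 69 = bb

[106, 15, 154, 62, 48, 71, 249, 187]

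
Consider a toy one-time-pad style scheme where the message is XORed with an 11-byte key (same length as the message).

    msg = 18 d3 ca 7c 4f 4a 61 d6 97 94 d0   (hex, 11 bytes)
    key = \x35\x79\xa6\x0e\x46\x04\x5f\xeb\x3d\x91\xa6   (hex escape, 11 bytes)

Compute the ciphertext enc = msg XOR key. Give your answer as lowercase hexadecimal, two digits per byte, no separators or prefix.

18 ^ 35 = 2d
d3 ^ 79 = aa
ca ^ a6 = 6c
7c ^ 0e = 72
4f ^ 46 = 09
4a ^ 04 = 4e
61 ^ 5f = 3e
d6 ^ eb = 3d
97 ^ 3d = aa
94 ^ 91 = 05
d0 ^ a6 = 76

2daa6c72094e3e3daa0576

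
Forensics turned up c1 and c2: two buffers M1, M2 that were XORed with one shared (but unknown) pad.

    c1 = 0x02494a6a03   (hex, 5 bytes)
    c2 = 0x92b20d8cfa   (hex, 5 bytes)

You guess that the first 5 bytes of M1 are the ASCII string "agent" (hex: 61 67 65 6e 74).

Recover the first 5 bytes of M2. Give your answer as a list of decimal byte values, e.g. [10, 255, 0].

[241, 156, 34, 136, 141]

First, c1 ⊕ c2 = (M1 ⊕ K) ⊕ (M2 ⊕ K) = M1 ⊕ M2, so the key drops out. Then M2 = (M1 ⊕ M2) ⊕ M1 over the first 5 bytes.
byte 0: (02 XOR 92) XOR 61 = 90 XOR 61 = f1
byte 1: (49 XOR b2) XOR 67 = fb XOR 67 = 9c
byte 2: (4a XOR 0d) XOR 65 = 47 XOR 65 = 22
byte 3: (6a XOR 8c) XOR 6e = e6 XOR 6e = 88
byte 4: (03 XOR fa) XOR 74 = f9 XOR 74 = 8d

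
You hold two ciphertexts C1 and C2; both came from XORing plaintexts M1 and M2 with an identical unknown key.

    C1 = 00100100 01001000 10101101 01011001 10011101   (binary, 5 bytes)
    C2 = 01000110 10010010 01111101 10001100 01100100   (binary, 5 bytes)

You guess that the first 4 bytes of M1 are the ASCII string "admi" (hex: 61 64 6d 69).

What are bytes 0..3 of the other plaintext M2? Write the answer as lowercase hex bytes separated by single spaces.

03 be bd bc

First, C1 ⊕ C2 = (M1 ⊕ K) ⊕ (M2 ⊕ K) = M1 ⊕ M2, so the key drops out. Then M2 = (M1 ⊕ M2) ⊕ M1 over the first 4 bytes.
byte 0: (24 ⊕ 46) ⊕ 61 = 62 ⊕ 61 = 03
byte 1: (48 ⊕ 92) ⊕ 64 = da ⊕ 64 = be
byte 2: (ad ⊕ 7d) ⊕ 6d = d0 ⊕ 6d = bd
byte 3: (59 ⊕ 8c) ⊕ 69 = d5 ⊕ 69 = bc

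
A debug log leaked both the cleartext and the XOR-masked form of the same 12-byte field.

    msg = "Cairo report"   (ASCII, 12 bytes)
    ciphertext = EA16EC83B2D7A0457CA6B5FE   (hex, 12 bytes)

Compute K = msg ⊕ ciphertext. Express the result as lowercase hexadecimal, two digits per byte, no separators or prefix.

Since ciphertext = msg ⊕ K, XORing both sides with msg gives K = msg ⊕ ciphertext.
43 XOR ea = a9
61 XOR 16 = 77
69 XOR ec = 85
72 XOR 83 = f1
6f XOR b2 = dd
20 XOR d7 = f7
72 XOR a0 = d2
65 XOR 45 = 20
70 XOR 7c = 0c
6f XOR a6 = c9
72 XOR b5 = c7
74 XOR fe = 8a

a97785f1ddf7d2200cc9c78a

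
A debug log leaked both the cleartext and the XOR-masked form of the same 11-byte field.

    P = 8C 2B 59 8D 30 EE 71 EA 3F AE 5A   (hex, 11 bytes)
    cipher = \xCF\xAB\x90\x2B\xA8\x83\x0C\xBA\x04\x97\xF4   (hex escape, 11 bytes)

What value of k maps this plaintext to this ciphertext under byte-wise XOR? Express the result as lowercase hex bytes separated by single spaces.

Since cipher = P ⊕ k, XORing both sides with P gives k = P ⊕ cipher.
8c ⊕ cf = 43
2b ⊕ ab = 80
59 ⊕ 90 = c9
8d ⊕ 2b = a6
30 ⊕ a8 = 98
ee ⊕ 83 = 6d
71 ⊕ 0c = 7d
ea ⊕ ba = 50
3f ⊕ 04 = 3b
ae ⊕ 97 = 39
5a ⊕ f4 = ae

43 80 c9 a6 98 6d 7d 50 3b 39 ae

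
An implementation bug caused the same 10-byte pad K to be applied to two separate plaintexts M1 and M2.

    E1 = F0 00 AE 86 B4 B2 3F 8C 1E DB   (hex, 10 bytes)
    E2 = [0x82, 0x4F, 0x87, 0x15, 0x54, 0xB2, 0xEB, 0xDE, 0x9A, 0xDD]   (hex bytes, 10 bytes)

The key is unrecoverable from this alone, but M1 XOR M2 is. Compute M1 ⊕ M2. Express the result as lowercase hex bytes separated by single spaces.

72 4f 29 93 e0 00 d4 52 84 06

E1 ⊕ E2 = (M1 ⊕ K) ⊕ (M2 ⊕ K) = M1 ⊕ M2 — the shared key cancels under XOR.
byte 0: 240 ^ 130 = 114
byte 1:   0 ^  79 =  79
byte 2: 174 ^ 135 =  41
byte 3: 134 ^  21 = 147
byte 4: 180 ^  84 = 224
byte 5: 178 ^ 178 =   0
byte 6:  63 ^ 235 = 212
byte 7: 140 ^ 222 =  82
byte 8:  30 ^ 154 = 132
byte 9: 219 ^ 221 =   6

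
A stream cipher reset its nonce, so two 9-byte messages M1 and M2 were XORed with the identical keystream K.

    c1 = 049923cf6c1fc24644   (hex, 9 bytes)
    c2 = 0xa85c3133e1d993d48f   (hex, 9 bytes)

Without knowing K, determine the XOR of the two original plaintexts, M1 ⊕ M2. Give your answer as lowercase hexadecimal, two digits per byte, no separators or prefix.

c1 ⊕ c2 = (M1 ⊕ K) ⊕ (M2 ⊕ K) = M1 ⊕ M2 — the shared key cancels under XOR.
00000100 XOR 10101000 = 10101100
10011001 XOR 01011100 = 11000101
00100011 XOR 00110001 = 00010010
11001111 XOR 00110011 = 11111100
01101100 XOR 11100001 = 10001101
00011111 XOR 11011001 = 11000110
11000010 XOR 10010011 = 01010001
01000110 XOR 11010100 = 10010010
01000100 XOR 10001111 = 11001011

acc512fc8dc65192cb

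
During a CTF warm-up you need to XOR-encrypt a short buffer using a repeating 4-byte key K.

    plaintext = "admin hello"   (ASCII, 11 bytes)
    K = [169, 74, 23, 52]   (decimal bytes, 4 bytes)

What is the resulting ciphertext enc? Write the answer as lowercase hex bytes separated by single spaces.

c8 2e 7a 5d c7 6a 7f 51 c5 26 78

The 4-byte key repeats, so the effective keystream is a9 4a 17 34 a9 4a 17 34 a9 4a 17.
byte 0:  97 xor 169 = 200
byte 1: 100 xor  74 =  46
byte 2: 109 xor  23 = 122
byte 3: 105 xor  52 =  93
byte 4: 110 xor 169 = 199
byte 5:  32 xor  74 = 106
byte 6: 104 xor  23 = 127
byte 7: 101 xor  52 =  81
byte 8: 108 xor 169 = 197
byte 9: 108 xor  74 =  38
byte 10: 111 xor  23 = 120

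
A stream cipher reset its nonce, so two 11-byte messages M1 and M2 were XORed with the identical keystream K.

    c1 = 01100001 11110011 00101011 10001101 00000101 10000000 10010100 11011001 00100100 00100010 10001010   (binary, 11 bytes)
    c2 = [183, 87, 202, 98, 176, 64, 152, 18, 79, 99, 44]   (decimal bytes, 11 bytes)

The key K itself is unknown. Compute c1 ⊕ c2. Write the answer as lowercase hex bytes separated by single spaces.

c1 ⊕ c2 = (M1 ⊕ K) ⊕ (M2 ⊕ K) = M1 ⊕ M2 — the shared key cancels under XOR.
byte 0:  97 XOR 183 = 214
byte 1: 243 XOR  87 = 164
byte 2:  43 XOR 202 = 225
byte 3: 141 XOR  98 = 239
byte 4:   5 XOR 176 = 181
byte 5: 128 XOR  64 = 192
byte 6: 148 XOR 152 =  12
byte 7: 217 XOR  18 = 203
byte 8:  36 XOR  79 = 107
byte 9:  34 XOR  99 =  65
byte 10: 138 XOR  44 = 166

d6 a4 e1 ef b5 c0 0c cb 6b 41 a6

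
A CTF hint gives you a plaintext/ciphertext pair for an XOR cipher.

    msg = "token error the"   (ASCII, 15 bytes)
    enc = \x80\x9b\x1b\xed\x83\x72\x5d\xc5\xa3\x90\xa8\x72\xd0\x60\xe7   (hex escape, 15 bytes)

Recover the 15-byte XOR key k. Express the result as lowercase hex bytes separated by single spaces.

Since enc = msg ⊕ k, XORing both sides with msg gives k = msg ⊕ enc.
74 ⊕ 80 = f4
6f ⊕ 9b = f4
6b ⊕ 1b = 70
65 ⊕ ed = 88
6e ⊕ 83 = ed
20 ⊕ 72 = 52
65 ⊕ 5d = 38
72 ⊕ c5 = b7
72 ⊕ a3 = d1
6f ⊕ 90 = ff
72 ⊕ a8 = da
20 ⊕ 72 = 52
74 ⊕ d0 = a4
68 ⊕ 60 = 08
65 ⊕ e7 = 82

f4 f4 70 88 ed 52 38 b7 d1 ff da 52 a4 08 82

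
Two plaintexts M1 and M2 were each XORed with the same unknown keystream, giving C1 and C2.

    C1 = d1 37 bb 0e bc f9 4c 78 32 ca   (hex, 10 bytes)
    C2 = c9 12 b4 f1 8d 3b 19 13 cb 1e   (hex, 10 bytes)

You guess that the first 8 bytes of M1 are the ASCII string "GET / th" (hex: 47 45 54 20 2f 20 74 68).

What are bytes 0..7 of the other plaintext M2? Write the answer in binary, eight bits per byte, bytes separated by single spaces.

01011111 01100000 01011011 11011111 00011110 11100010 00100001 00000011

First, C1 ⊕ C2 = (M1 ⊕ K) ⊕ (M2 ⊕ K) = M1 ⊕ M2, so the key drops out. Then M2 = (M1 ⊕ M2) ⊕ M1 over the first 8 bytes.
byte 0: (d1 ^ c9) ^ 47 = 18 ^ 47 = 5f
byte 1: (37 ^ 12) ^ 45 = 25 ^ 45 = 60
byte 2: (bb ^ b4) ^ 54 = 0f ^ 54 = 5b
byte 3: (0e ^ f1) ^ 20 = ff ^ 20 = df
byte 4: (bc ^ 8d) ^ 2f = 31 ^ 2f = 1e
byte 5: (f9 ^ 3b) ^ 20 = c2 ^ 20 = e2
byte 6: (4c ^ 19) ^ 74 = 55 ^ 74 = 21
byte 7: (78 ^ 13) ^ 68 = 6b ^ 68 = 03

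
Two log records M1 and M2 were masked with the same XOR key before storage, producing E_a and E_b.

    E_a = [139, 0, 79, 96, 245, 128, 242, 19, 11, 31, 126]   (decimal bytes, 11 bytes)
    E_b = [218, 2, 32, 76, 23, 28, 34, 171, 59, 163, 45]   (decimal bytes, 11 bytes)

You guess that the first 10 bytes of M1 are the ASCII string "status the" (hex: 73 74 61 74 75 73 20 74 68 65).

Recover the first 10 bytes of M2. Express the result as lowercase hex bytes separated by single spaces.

First, E_a ⊕ E_b = (M1 ⊕ K) ⊕ (M2 ⊕ K) = M1 ⊕ M2, so the key drops out. Then M2 = (M1 ⊕ M2) ⊕ M1 over the first 10 bytes.
byte 0: (8b ⊕ da) ⊕ 73 = 51 ⊕ 73 = 22
byte 1: (00 ⊕ 02) ⊕ 74 = 02 ⊕ 74 = 76
byte 2: (4f ⊕ 20) ⊕ 61 = 6f ⊕ 61 = 0e
byte 3: (60 ⊕ 4c) ⊕ 74 = 2c ⊕ 74 = 58
byte 4: (f5 ⊕ 17) ⊕ 75 = e2 ⊕ 75 = 97
byte 5: (80 ⊕ 1c) ⊕ 73 = 9c ⊕ 73 = ef
byte 6: (f2 ⊕ 22) ⊕ 20 = d0 ⊕ 20 = f0
byte 7: (13 ⊕ ab) ⊕ 74 = b8 ⊕ 74 = cc
byte 8: (0b ⊕ 3b) ⊕ 68 = 30 ⊕ 68 = 58
byte 9: (1f ⊕ a3) ⊕ 65 = bc ⊕ 65 = d9

22 76 0e 58 97 ef f0 cc 58 d9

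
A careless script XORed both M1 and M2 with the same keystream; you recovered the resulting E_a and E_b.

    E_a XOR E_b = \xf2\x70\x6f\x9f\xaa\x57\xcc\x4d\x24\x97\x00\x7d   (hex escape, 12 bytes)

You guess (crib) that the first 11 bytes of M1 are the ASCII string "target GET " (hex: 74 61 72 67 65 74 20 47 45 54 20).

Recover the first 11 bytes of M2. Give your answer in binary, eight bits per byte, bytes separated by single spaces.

10000110 00010001 00011101 11111000 11001111 00100011 11101100 00001010 01100001 11000011 00100000

Since E_a ⊕ E_b = M1 ⊕ M2, XORing with the guessed M1 bytes yields the corresponding M2 bytes: M2 = (E_a ⊕ E_b) ⊕ M1.
242 XOR 116 = 134
112 XOR  97 =  17
111 XOR 114 =  29
159 XOR 103 = 248
170 XOR 101 = 207
 87 XOR 116 =  35
204 XOR  32 = 236
 77 XOR  71 =  10
 36 XOR  69 =  97
151 XOR  84 = 195
  0 XOR  32 =  32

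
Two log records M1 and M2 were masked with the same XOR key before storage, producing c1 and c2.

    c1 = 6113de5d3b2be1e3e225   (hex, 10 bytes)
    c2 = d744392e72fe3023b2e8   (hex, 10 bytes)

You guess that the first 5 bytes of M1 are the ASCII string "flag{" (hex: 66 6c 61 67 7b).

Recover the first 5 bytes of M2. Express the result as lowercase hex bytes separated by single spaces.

d0 3b 86 14 32

First, c1 ⊕ c2 = (M1 ⊕ K) ⊕ (M2 ⊕ K) = M1 ⊕ M2, so the key drops out. Then M2 = (M1 ⊕ M2) ⊕ M1 over the first 5 bytes.
byte 0: (61 XOR d7) XOR 66 = b6 XOR 66 = d0
byte 1: (13 XOR 44) XOR 6c = 57 XOR 6c = 3b
byte 2: (de XOR 39) XOR 61 = e7 XOR 61 = 86
byte 3: (5d XOR 2e) XOR 67 = 73 XOR 67 = 14
byte 4: (3b XOR 72) XOR 7b = 49 XOR 7b = 32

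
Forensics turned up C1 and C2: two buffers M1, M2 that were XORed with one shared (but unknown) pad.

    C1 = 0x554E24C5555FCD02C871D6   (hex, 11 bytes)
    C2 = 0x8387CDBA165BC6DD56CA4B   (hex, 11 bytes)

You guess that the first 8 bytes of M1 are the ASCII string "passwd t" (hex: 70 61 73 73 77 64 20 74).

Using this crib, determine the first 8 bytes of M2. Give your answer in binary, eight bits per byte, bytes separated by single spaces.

First, C1 ⊕ C2 = (M1 ⊕ K) ⊕ (M2 ⊕ K) = M1 ⊕ M2, so the key drops out. Then M2 = (M1 ⊕ M2) ⊕ M1 over the first 8 bytes.
byte 0: (55 ^ 83) ^ 70 = d6 ^ 70 = a6
byte 1: (4e ^ 87) ^ 61 = c9 ^ 61 = a8
byte 2: (24 ^ cd) ^ 73 = e9 ^ 73 = 9a
byte 3: (c5 ^ ba) ^ 73 = 7f ^ 73 = 0c
byte 4: (55 ^ 16) ^ 77 = 43 ^ 77 = 34
byte 5: (5f ^ 5b) ^ 64 = 04 ^ 64 = 60
byte 6: (cd ^ c6) ^ 20 = 0b ^ 20 = 2b
byte 7: (02 ^ dd) ^ 74 = df ^ 74 = ab

10100110 10101000 10011010 00001100 00110100 01100000 00101011 10101011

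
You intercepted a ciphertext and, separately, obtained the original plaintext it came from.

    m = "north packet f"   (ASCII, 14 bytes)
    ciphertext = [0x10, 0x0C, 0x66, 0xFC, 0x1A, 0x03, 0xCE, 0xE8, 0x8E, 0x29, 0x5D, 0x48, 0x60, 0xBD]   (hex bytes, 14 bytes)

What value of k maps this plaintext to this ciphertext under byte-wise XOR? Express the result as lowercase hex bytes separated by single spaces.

7e 63 14 88 72 23 be 89 ed 42 38 3c 40 db

Since ciphertext = m ⊕ k, XORing both sides with m gives k = m ⊕ ciphertext.
byte 0: 01101110 ⊕ 00010000 = 01111110
byte 1: 01101111 ⊕ 00001100 = 01100011
byte 2: 01110010 ⊕ 01100110 = 00010100
byte 3: 01110100 ⊕ 11111100 = 10001000
byte 4: 01101000 ⊕ 00011010 = 01110010
byte 5: 00100000 ⊕ 00000011 = 00100011
byte 6: 01110000 ⊕ 11001110 = 10111110
byte 7: 01100001 ⊕ 11101000 = 10001001
byte 8: 01100011 ⊕ 10001110 = 11101101
byte 9: 01101011 ⊕ 00101001 = 01000010
byte 10: 01100101 ⊕ 01011101 = 00111000
byte 11: 01110100 ⊕ 01001000 = 00111100
byte 12: 00100000 ⊕ 01100000 = 01000000
byte 13: 01100110 ⊕ 10111101 = 11011011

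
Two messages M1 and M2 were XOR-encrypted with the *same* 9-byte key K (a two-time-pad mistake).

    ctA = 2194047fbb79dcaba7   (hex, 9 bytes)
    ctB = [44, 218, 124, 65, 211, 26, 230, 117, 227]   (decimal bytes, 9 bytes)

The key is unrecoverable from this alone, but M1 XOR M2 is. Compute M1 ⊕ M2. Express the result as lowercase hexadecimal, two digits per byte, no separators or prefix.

ctA ⊕ ctB = (M1 ⊕ K) ⊕ (M2 ⊕ K) = M1 ⊕ M2 — the shared key cancels under XOR.
21 XOR 2c = 0d
94 XOR da = 4e
04 XOR 7c = 78
7f XOR 41 = 3e
bb XOR d3 = 68
79 XOR 1a = 63
dc XOR e6 = 3a
ab XOR 75 = de
a7 XOR e3 = 44

0d4e783e68633ade44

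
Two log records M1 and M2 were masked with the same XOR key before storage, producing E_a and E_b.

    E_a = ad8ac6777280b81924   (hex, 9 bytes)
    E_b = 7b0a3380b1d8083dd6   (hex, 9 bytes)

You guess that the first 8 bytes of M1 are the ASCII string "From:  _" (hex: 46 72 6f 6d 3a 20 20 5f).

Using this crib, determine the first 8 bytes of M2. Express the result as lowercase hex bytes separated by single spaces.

90 f2 9a 9a f9 78 90 7b

First, E_a ⊕ E_b = (M1 ⊕ K) ⊕ (M2 ⊕ K) = M1 ⊕ M2, so the key drops out. Then M2 = (M1 ⊕ M2) ⊕ M1 over the first 8 bytes.
byte 0: (ad xor 7b) xor 46 = d6 xor 46 = 90
byte 1: (8a xor 0a) xor 72 = 80 xor 72 = f2
byte 2: (c6 xor 33) xor 6f = f5 xor 6f = 9a
byte 3: (77 xor 80) xor 6d = f7 xor 6d = 9a
byte 4: (72 xor b1) xor 3a = c3 xor 3a = f9
byte 5: (80 xor d8) xor 20 = 58 xor 20 = 78
byte 6: (b8 xor 08) xor 20 = b0 xor 20 = 90
byte 7: (19 xor 3d) xor 5f = 24 xor 5f = 7b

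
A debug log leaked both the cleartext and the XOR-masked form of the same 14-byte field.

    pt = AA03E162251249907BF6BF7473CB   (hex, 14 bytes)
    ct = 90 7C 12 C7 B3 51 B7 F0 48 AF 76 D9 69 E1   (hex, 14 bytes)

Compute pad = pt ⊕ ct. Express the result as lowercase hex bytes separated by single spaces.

3a 7f f3 a5 96 43 fe 60 33 59 c9 ad 1a 2a

Since ct = pt ⊕ pad, XORing both sides with pt gives pad = pt ⊕ ct.
aa xor 90 = 3a
03 xor 7c = 7f
e1 xor 12 = f3
62 xor c7 = a5
25 xor b3 = 96
12 xor 51 = 43
49 xor b7 = fe
90 xor f0 = 60
7b xor 48 = 33
f6 xor af = 59
bf xor 76 = c9
74 xor d9 = ad
73 xor 69 = 1a
cb xor e1 = 2a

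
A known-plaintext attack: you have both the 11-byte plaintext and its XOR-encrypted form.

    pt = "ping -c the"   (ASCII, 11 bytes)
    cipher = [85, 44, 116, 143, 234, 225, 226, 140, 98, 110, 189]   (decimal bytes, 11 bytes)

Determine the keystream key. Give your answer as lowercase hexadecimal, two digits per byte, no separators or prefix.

25451ae8cacc81ac1606d8

Since cipher = pt ⊕ key, XORing both sides with pt gives key = pt ⊕ cipher.
70 xor 55 = 25
69 xor 2c = 45
6e xor 74 = 1a
67 xor 8f = e8
20 xor ea = ca
2d xor e1 = cc
63 xor e2 = 81
20 xor 8c = ac
74 xor 62 = 16
68 xor 6e = 06
65 xor bd = d8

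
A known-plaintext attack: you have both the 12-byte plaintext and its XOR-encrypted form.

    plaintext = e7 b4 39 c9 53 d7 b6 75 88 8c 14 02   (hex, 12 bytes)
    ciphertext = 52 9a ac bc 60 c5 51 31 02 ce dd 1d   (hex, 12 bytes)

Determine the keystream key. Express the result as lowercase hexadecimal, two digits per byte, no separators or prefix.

b52e95753312e7448a42c91f

Since ciphertext = plaintext ⊕ key, XORing both sides with plaintext gives key = plaintext ⊕ ciphertext.
byte 0: 231 xor  82 = 181
byte 1: 180 xor 154 =  46
byte 2:  57 xor 172 = 149
byte 3: 201 xor 188 = 117
byte 4:  83 xor  96 =  51
byte 5: 215 xor 197 =  18
byte 6: 182 xor  81 = 231
byte 7: 117 xor  49 =  68
byte 8: 136 xor   2 = 138
byte 9: 140 xor 206 =  66
byte 10:  20 xor 221 = 201
byte 11:   2 xor  29 =  31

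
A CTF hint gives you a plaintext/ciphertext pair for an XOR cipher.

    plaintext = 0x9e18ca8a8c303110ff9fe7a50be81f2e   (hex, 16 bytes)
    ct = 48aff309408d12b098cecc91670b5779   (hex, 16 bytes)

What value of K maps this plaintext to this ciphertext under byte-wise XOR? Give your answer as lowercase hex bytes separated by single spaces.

Since ct = plaintext ⊕ K, XORing both sides with plaintext gives K = plaintext ⊕ ct.
byte 0: 9e ^ 48 = d6
byte 1: 18 ^ af = b7
byte 2: ca ^ f3 = 39
byte 3: 8a ^ 09 = 83
byte 4: 8c ^ 40 = cc
byte 5: 30 ^ 8d = bd
byte 6: 31 ^ 12 = 23
byte 7: 10 ^ b0 = a0
byte 8: ff ^ 98 = 67
byte 9: 9f ^ ce = 51
byte 10: e7 ^ cc = 2b
byte 11: a5 ^ 91 = 34
byte 12: 0b ^ 67 = 6c
byte 13: e8 ^ 0b = e3
byte 14: 1f ^ 57 = 48
byte 15: 2e ^ 79 = 57

d6 b7 39 83 cc bd 23 a0 67 51 2b 34 6c e3 48 57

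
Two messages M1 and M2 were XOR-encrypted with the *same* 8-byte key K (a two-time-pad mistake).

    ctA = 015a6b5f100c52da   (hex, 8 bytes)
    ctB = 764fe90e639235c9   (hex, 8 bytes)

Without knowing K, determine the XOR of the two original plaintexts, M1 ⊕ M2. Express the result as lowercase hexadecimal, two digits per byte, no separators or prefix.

ctA ⊕ ctB = (M1 ⊕ K) ⊕ (M2 ⊕ K) = M1 ⊕ M2 — the shared key cancels under XOR.
byte 0: 01 ⊕ 76 = 77
byte 1: 5a ⊕ 4f = 15
byte 2: 6b ⊕ e9 = 82
byte 3: 5f ⊕ 0e = 51
byte 4: 10 ⊕ 63 = 73
byte 5: 0c ⊕ 92 = 9e
byte 6: 52 ⊕ 35 = 67
byte 7: da ⊕ c9 = 13

77158251739e6713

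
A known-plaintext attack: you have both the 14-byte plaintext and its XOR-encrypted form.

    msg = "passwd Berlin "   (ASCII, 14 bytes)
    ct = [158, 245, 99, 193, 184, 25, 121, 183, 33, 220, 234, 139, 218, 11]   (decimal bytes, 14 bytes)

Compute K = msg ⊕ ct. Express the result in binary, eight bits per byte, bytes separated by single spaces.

Since ct = msg ⊕ K, XORing both sides with msg gives K = msg ⊕ ct.
byte 0: 01110000 ^ 10011110 = 11101110
byte 1: 01100001 ^ 11110101 = 10010100
byte 2: 01110011 ^ 01100011 = 00010000
byte 3: 01110011 ^ 11000001 = 10110010
byte 4: 01110111 ^ 10111000 = 11001111
byte 5: 01100100 ^ 00011001 = 01111101
byte 6: 00100000 ^ 01111001 = 01011001
byte 7: 01000010 ^ 10110111 = 11110101
byte 8: 01100101 ^ 00100001 = 01000100
byte 9: 01110010 ^ 11011100 = 10101110
byte 10: 01101100 ^ 11101010 = 10000110
byte 11: 01101001 ^ 10001011 = 11100010
byte 12: 01101110 ^ 11011010 = 10110100
byte 13: 00100000 ^ 00001011 = 00101011

11101110 10010100 00010000 10110010 11001111 01111101 01011001 11110101 01000100 10101110 10000110 11100010 10110100 00101011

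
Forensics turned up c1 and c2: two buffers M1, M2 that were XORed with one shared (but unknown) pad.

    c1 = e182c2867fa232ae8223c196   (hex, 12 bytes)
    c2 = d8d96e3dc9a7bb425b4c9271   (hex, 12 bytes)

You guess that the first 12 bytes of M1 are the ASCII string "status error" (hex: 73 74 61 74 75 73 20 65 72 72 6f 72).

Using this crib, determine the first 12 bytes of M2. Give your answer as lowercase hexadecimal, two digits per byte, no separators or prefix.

First, c1 ⊕ c2 = (M1 ⊕ K) ⊕ (M2 ⊕ K) = M1 ⊕ M2, so the key drops out. Then M2 = (M1 ⊕ M2) ⊕ M1 over the first 12 bytes.
byte 0: (e1 ^ d8) ^ 73 = 39 ^ 73 = 4a
byte 1: (82 ^ d9) ^ 74 = 5b ^ 74 = 2f
byte 2: (c2 ^ 6e) ^ 61 = ac ^ 61 = cd
byte 3: (86 ^ 3d) ^ 74 = bb ^ 74 = cf
byte 4: (7f ^ c9) ^ 75 = b6 ^ 75 = c3
byte 5: (a2 ^ a7) ^ 73 = 05 ^ 73 = 76
byte 6: (32 ^ bb) ^ 20 = 89 ^ 20 = a9
byte 7: (ae ^ 42) ^ 65 = ec ^ 65 = 89
byte 8: (82 ^ 5b) ^ 72 = d9 ^ 72 = ab
byte 9: (23 ^ 4c) ^ 72 = 6f ^ 72 = 1d
byte 10: (c1 ^ 92) ^ 6f = 53 ^ 6f = 3c
byte 11: (96 ^ 71) ^ 72 = e7 ^ 72 = 95

4a2fcdcfc376a989ab1d3c95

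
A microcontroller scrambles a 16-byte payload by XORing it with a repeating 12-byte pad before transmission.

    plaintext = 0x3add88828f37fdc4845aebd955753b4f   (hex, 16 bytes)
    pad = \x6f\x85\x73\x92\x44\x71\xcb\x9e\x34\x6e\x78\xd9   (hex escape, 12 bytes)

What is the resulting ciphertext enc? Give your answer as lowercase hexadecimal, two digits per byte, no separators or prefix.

5558fb10cb46365ab03493003af048dd

The 12-byte key repeats, so the effective keystream is 6f 85 73 92 44 71 cb 9e 34 6e 78 d9 6f 85 73 92.
byte 0: 00111010 xor 01101111 = 01010101
byte 1: 11011101 xor 10000101 = 01011000
byte 2: 10001000 xor 01110011 = 11111011
byte 3: 10000010 xor 10010010 = 00010000
byte 4: 10001111 xor 01000100 = 11001011
byte 5: 00110111 xor 01110001 = 01000110
byte 6: 11111101 xor 11001011 = 00110110
byte 7: 11000100 xor 10011110 = 01011010
byte 8: 10000100 xor 00110100 = 10110000
byte 9: 01011010 xor 01101110 = 00110100
byte 10: 11101011 xor 01111000 = 10010011
byte 11: 11011001 xor 11011001 = 00000000
byte 12: 01010101 xor 01101111 = 00111010
byte 13: 01110101 xor 10000101 = 11110000
byte 14: 00111011 xor 01110011 = 01001000
byte 15: 01001111 xor 10010010 = 11011101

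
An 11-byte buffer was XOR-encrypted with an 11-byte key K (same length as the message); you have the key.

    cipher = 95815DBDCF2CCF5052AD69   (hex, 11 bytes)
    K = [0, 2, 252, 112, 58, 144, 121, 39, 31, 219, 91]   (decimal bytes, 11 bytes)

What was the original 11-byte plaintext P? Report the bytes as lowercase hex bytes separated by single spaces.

149 XOR   0 = 149
129 XOR   2 = 131
 93 XOR 252 = 161
189 XOR 112 = 205
207 XOR  58 = 245
 44 XOR 144 = 188
207 XOR 121 = 182
 80 XOR  39 = 119
 82 XOR  31 =  77
173 XOR 219 = 118
105 XOR  91 =  50

95 83 a1 cd f5 bc b6 77 4d 76 32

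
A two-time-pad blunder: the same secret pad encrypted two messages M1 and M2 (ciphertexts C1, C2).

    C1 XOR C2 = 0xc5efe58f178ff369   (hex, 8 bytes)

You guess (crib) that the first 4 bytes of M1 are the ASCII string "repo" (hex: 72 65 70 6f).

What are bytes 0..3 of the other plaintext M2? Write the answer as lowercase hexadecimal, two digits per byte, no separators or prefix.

b78a95e0

Since C1 ⊕ C2 = M1 ⊕ M2, XORing with the guessed M1 bytes yields the corresponding M2 bytes: M2 = (C1 ⊕ C2) ⊕ M1.
11000101 xor 01110010 = 10110111
11101111 xor 01100101 = 10001010
11100101 xor 01110000 = 10010101
10001111 xor 01101111 = 11100000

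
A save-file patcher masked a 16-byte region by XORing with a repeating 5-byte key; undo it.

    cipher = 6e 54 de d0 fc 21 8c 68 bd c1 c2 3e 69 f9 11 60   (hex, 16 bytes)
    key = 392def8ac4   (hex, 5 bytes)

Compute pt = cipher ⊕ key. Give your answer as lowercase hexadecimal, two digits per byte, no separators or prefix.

The 5-byte key repeats, so the effective keystream is 39 2d ef 8a c4 39 2d ef 8a c4 39 2d ef 8a c4 39.
byte 0: 6e ^ 39 = 57
byte 1: 54 ^ 2d = 79
byte 2: de ^ ef = 31
byte 3: d0 ^ 8a = 5a
byte 4: fc ^ c4 = 38
byte 5: 21 ^ 39 = 18
byte 6: 8c ^ 2d = a1
byte 7: 68 ^ ef = 87
byte 8: bd ^ 8a = 37
byte 9: c1 ^ c4 = 05
byte 10: c2 ^ 39 = fb
byte 11: 3e ^ 2d = 13
byte 12: 69 ^ ef = 86
byte 13: f9 ^ 8a = 73
byte 14: 11 ^ c4 = d5
byte 15: 60 ^ 39 = 59

5779315a3818a1873705fb138673d559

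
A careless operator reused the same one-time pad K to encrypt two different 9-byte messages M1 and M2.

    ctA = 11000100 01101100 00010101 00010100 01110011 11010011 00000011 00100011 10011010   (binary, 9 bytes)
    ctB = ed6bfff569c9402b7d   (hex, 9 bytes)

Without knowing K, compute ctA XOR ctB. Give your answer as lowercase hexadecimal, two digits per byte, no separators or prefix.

2907eae11a1a4308e7

ctA ⊕ ctB = (M1 ⊕ K) ⊕ (M2 ⊕ K) = M1 ⊕ M2 — the shared key cancels under XOR.
c4 XOR ed = 29
6c XOR 6b = 07
15 XOR ff = ea
14 XOR f5 = e1
73 XOR 69 = 1a
d3 XOR c9 = 1a
03 XOR 40 = 43
23 XOR 2b = 08
9a XOR 7d = e7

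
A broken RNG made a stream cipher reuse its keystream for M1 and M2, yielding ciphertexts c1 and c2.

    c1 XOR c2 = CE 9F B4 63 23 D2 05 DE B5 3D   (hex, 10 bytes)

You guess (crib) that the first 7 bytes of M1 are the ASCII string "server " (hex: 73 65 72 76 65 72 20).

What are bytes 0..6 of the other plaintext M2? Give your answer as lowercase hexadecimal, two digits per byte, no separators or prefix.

bdfac61546a025

Since c1 ⊕ c2 = M1 ⊕ M2, XORing with the guessed M1 bytes yields the corresponding M2 bytes: M2 = (c1 ⊕ c2) ⊕ M1.
ce ^ 73 = bd
9f ^ 65 = fa
b4 ^ 72 = c6
63 ^ 76 = 15
23 ^ 65 = 46
d2 ^ 72 = a0
05 ^ 20 = 25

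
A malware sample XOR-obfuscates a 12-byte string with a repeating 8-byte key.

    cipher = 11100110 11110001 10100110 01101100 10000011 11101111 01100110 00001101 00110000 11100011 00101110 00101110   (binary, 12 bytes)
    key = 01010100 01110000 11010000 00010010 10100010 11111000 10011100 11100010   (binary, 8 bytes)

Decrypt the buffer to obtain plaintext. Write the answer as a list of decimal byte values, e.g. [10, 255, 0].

The 8-byte key repeats, so the effective keystream is 54 70 d0 12 a2 f8 9c e2 54 70 d0 12.
byte 0: 230 xor  84 = 178
byte 1: 241 xor 112 = 129
byte 2: 166 xor 208 = 118
byte 3: 108 xor  18 = 126
byte 4: 131 xor 162 =  33
byte 5: 239 xor 248 =  23
byte 6: 102 xor 156 = 250
byte 7:  13 xor 226 = 239
byte 8:  48 xor  84 = 100
byte 9: 227 xor 112 = 147
byte 10:  46 xor 208 = 254
byte 11:  46 xor  18 =  60

[178, 129, 118, 126, 33, 23, 250, 239, 100, 147, 254, 60]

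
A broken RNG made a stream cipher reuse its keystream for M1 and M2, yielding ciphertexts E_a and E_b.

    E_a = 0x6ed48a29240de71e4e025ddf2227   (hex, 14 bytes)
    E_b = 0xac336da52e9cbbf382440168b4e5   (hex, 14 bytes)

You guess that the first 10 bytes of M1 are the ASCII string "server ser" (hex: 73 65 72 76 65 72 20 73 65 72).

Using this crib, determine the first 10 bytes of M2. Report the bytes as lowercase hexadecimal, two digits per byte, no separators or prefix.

First, E_a ⊕ E_b = (M1 ⊕ K) ⊕ (M2 ⊕ K) = M1 ⊕ M2, so the key drops out. Then M2 = (M1 ⊕ M2) ⊕ M1 over the first 10 bytes.
byte 0: (6e XOR ac) XOR 73 = c2 XOR 73 = b1
byte 1: (d4 XOR 33) XOR 65 = e7 XOR 65 = 82
byte 2: (8a XOR 6d) XOR 72 = e7 XOR 72 = 95
byte 3: (29 XOR a5) XOR 76 = 8c XOR 76 = fa
byte 4: (24 XOR 2e) XOR 65 = 0a XOR 65 = 6f
byte 5: (0d XOR 9c) XOR 72 = 91 XOR 72 = e3
byte 6: (e7 XOR bb) XOR 20 = 5c XOR 20 = 7c
byte 7: (1e XOR f3) XOR 73 = ed XOR 73 = 9e
byte 8: (4e XOR 82) XOR 65 = cc XOR 65 = a9
byte 9: (02 XOR 44) XOR 72 = 46 XOR 72 = 34

b18295fa6fe37c9ea934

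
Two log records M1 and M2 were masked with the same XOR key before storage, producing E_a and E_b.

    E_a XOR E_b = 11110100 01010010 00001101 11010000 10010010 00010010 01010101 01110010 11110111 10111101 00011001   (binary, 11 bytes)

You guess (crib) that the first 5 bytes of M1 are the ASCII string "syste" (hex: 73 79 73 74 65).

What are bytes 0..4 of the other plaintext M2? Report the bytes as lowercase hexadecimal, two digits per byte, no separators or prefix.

Since E_a ⊕ E_b = M1 ⊕ M2, XORing with the guessed M1 bytes yields the corresponding M2 bytes: M2 = (E_a ⊕ E_b) ⊕ M1.
byte 0: 11110100 ⊕ 01110011 = 10000111
byte 1: 01010010 ⊕ 01111001 = 00101011
byte 2: 00001101 ⊕ 01110011 = 01111110
byte 3: 11010000 ⊕ 01110100 = 10100100
byte 4: 10010010 ⊕ 01100101 = 11110111

872b7ea4f7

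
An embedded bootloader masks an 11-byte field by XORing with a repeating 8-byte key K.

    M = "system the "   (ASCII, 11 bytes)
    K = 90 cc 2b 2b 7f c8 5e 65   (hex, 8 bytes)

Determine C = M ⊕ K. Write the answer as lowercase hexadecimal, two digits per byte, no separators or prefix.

The 8-byte key repeats, so the effective keystream is 90 cc 2b 2b 7f c8 5e 65 90 cc 2b.
byte 0: 115 ^ 144 = 227
byte 1: 121 ^ 204 = 181
byte 2: 115 ^  43 =  88
byte 3: 116 ^  43 =  95
byte 4: 101 ^ 127 =  26
byte 5: 109 ^ 200 = 165
byte 6:  32 ^  94 = 126
byte 7: 116 ^ 101 =  17
byte 8: 104 ^ 144 = 248
byte 9: 101 ^ 204 = 169
byte 10:  32 ^  43 =  11

e3b5585f1aa57e11f8a90b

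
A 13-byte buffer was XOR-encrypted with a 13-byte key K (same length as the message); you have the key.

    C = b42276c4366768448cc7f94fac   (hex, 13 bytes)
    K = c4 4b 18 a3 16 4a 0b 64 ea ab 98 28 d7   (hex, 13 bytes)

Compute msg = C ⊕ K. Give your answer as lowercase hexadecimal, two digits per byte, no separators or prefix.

70696e67202d6320666c61677b

XOR is its own inverse, so applying the key byte-wise gives the result directly.
b4 ⊕ c4 = 70
22 ⊕ 4b = 69
76 ⊕ 18 = 6e
c4 ⊕ a3 = 67
36 ⊕ 16 = 20
67 ⊕ 4a = 2d
68 ⊕ 0b = 63
44 ⊕ 64 = 20
8c ⊕ ea = 66
c7 ⊕ ab = 6c
f9 ⊕ 98 = 61
4f ⊕ 28 = 67
ac ⊕ d7 = 7b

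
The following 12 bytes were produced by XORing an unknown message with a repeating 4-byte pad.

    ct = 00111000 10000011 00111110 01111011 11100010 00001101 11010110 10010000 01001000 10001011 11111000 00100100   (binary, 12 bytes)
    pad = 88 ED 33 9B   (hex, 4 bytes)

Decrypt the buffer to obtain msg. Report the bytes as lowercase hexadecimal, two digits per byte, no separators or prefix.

b06e0de06ae0e50bc066cbbf

The 4-byte key repeats, so the effective keystream is 88 ed 33 9b 88 ed 33 9b 88 ed 33 9b.
byte 0: 38 ^ 88 = b0
byte 1: 83 ^ ed = 6e
byte 2: 3e ^ 33 = 0d
byte 3: 7b ^ 9b = e0
byte 4: e2 ^ 88 = 6a
byte 5: 0d ^ ed = e0
byte 6: d6 ^ 33 = e5
byte 7: 90 ^ 9b = 0b
byte 8: 48 ^ 88 = c0
byte 9: 8b ^ ed = 66
byte 10: f8 ^ 33 = cb
byte 11: 24 ^ 9b = bf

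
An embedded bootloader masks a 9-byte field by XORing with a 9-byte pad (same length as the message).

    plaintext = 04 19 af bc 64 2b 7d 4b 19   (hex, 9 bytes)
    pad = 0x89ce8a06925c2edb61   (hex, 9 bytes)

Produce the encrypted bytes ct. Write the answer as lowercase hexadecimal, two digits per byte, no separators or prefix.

  4 XOR 137 = 141
 25 XOR 206 = 215
175 XOR 138 =  37
188 XOR   6 = 186
100 XOR 146 = 246
 43 XOR  92 = 119
125 XOR  46 =  83
 75 XOR 219 = 144
 25 XOR  97 = 120

8dd725baf677539078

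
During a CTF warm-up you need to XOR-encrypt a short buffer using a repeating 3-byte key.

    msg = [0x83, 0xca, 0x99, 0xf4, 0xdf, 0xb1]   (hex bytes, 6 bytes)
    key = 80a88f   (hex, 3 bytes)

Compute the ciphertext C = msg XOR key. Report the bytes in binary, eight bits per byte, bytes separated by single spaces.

00000011 01100010 00010110 01110100 01110111 00111110

The 3-byte key repeats, so the effective keystream is 80 a8 8f 80 a8 8f.
byte 0: 83 XOR 80 = 03
byte 1: ca XOR a8 = 62
byte 2: 99 XOR 8f = 16
byte 3: f4 XOR 80 = 74
byte 4: df XOR a8 = 77
byte 5: b1 XOR 8f = 3e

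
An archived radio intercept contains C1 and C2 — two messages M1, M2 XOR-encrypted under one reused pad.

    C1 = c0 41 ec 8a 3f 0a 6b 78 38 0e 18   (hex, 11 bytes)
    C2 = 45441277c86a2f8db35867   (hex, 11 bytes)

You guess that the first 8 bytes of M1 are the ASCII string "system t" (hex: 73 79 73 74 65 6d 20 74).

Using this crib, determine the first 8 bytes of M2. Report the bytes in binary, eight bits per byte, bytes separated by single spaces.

11110110 01111100 10001101 10001001 10010010 00001101 01100100 10000001

First, C1 ⊕ C2 = (M1 ⊕ K) ⊕ (M2 ⊕ K) = M1 ⊕ M2, so the key drops out. Then M2 = (M1 ⊕ M2) ⊕ M1 over the first 8 bytes.
byte 0: (c0 XOR 45) XOR 73 = 85 XOR 73 = f6
byte 1: (41 XOR 44) XOR 79 = 05 XOR 79 = 7c
byte 2: (ec XOR 12) XOR 73 = fe XOR 73 = 8d
byte 3: (8a XOR 77) XOR 74 = fd XOR 74 = 89
byte 4: (3f XOR c8) XOR 65 = f7 XOR 65 = 92
byte 5: (0a XOR 6a) XOR 6d = 60 XOR 6d = 0d
byte 6: (6b XOR 2f) XOR 20 = 44 XOR 20 = 64
byte 7: (78 XOR 8d) XOR 74 = f5 XOR 74 = 81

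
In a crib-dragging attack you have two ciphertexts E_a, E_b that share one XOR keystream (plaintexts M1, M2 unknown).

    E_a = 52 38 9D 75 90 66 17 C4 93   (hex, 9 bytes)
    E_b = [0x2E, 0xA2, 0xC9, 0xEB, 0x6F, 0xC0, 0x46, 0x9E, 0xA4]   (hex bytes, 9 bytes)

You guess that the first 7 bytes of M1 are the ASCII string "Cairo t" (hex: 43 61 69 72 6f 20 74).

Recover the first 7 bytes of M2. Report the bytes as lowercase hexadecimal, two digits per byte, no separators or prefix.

First, E_a ⊕ E_b = (M1 ⊕ K) ⊕ (M2 ⊕ K) = M1 ⊕ M2, so the key drops out. Then M2 = (M1 ⊕ M2) ⊕ M1 over the first 7 bytes.
byte 0: (52 XOR 2e) XOR 43 = 7c XOR 43 = 3f
byte 1: (38 XOR a2) XOR 61 = 9a XOR 61 = fb
byte 2: (9d XOR c9) XOR 69 = 54 XOR 69 = 3d
byte 3: (75 XOR eb) XOR 72 = 9e XOR 72 = ec
byte 4: (90 XOR 6f) XOR 6f = ff XOR 6f = 90
byte 5: (66 XOR c0) XOR 20 = a6 XOR 20 = 86
byte 6: (17 XOR 46) XOR 74 = 51 XOR 74 = 25

3ffb3dec908625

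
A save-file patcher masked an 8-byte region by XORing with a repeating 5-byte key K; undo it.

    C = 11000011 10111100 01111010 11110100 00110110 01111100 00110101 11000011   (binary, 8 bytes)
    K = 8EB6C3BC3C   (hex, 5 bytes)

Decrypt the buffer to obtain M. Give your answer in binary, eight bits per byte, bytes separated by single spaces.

01001101 00001010 10111001 01001000 00001010 11110010 10000011 00000000

The 5-byte key repeats, so the effective keystream is 8e b6 c3 bc 3c 8e b6 c3.
byte 0: c3 XOR 8e = 4d
byte 1: bc XOR b6 = 0a
byte 2: 7a XOR c3 = b9
byte 3: f4 XOR bc = 48
byte 4: 36 XOR 3c = 0a
byte 5: 7c XOR 8e = f2
byte 6: 35 XOR b6 = 83
byte 7: c3 XOR c3 = 00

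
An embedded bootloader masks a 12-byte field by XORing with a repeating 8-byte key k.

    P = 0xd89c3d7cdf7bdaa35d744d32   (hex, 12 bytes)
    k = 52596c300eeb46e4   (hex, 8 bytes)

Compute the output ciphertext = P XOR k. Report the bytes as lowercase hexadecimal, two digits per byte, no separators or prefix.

The 8-byte key repeats, so the effective keystream is 52 59 6c 30 0e eb 46 e4 52 59 6c 30.
byte 0: d8 XOR 52 = 8a
byte 1: 9c XOR 59 = c5
byte 2: 3d XOR 6c = 51
byte 3: 7c XOR 30 = 4c
byte 4: df XOR 0e = d1
byte 5: 7b XOR eb = 90
byte 6: da XOR 46 = 9c
byte 7: a3 XOR e4 = 47
byte 8: 5d XOR 52 = 0f
byte 9: 74 XOR 59 = 2d
byte 10: 4d XOR 6c = 21
byte 11: 32 XOR 30 = 02

8ac5514cd1909c470f2d2102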